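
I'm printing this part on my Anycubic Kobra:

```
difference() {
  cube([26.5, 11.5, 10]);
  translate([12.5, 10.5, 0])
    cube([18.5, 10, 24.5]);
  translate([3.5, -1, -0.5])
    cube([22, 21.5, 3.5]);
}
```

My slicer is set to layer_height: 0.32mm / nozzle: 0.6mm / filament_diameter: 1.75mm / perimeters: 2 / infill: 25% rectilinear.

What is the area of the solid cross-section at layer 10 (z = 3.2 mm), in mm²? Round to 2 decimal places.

At z = 3.2 mm: the 26.5×11.5 cube contributes its full rectangle (area 304.75 mm²); the cube at (12.5, 10.5) (footprint 18.5×10) is included at this height (area 185.00 mm²); the cube at (3.5, -1) is not intersected at this z (z outside [-0.5, 3]); Taking the first minus the rest: starting from the 26.5×11.5 cube (304.75 mm²), the 18.5×10 cube at (12.5, 10.5) partially overlaps it — only the 14.00 mm² overlap (of its 185.00 mm²) is removed, clipping the outline — area = 290.75 mm². Overall, the cross-section is a single solid region. Net area = 290.75 mm².

290.75 mm²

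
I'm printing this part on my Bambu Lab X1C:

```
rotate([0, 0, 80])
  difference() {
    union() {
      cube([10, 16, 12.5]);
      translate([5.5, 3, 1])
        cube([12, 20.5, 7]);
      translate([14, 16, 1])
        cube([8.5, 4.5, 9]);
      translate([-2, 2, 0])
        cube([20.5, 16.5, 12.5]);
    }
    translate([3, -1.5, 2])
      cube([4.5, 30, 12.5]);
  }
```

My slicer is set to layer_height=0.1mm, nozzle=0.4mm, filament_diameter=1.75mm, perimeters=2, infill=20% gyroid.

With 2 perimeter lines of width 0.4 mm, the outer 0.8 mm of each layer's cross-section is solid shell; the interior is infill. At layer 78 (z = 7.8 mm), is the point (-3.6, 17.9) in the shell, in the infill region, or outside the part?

At z = 7.8 mm: the cube (footprint 10×16) is included at this height; the 12×20.5 cube at (5.5, 3) contributes its full rectangle; the cube at (14, 16) is present — its section is the full 8.5×4.5 rectangle; the cube at (-2, 2) (footprint 20.5×16.5) is included at this height; Combining (union): the regions partially overlap (shared area 344.25 mm²), so overlapping operands fuse into one piece — 1 connected region; the cube at (3, -1.5) is present — its section is the full 4.5×30 rectangle; After the difference (first − rest): starting from the result so far, the 4.5×30 cube at (3, -1.5) partially overlaps it — only the 93.25 mm² overlap (of its 135.00 mm²) is removed, clipping the outline — 2 connected regions; (rotated 80° about Z; rotation is an isometry so areas/perimeters/island counts are preserved). Overall, the cross-section has 2 separate islands. Undo the 80° rotation: the query point maps to (17.003, 6.654) in the un-rotated model frame. The nearest boundary edge runs (18.50, 16.00)→(18.50, 2.00); distance from the point to it = 1.50 mm. (Shell/infill is judged within the island containing the point — the largest one.) The point is inside the cross-section and 1.50 mm from the nearest boundary — more than the 0.8 mm shell width (2 × 0.4), so it's in the infill interior.

infill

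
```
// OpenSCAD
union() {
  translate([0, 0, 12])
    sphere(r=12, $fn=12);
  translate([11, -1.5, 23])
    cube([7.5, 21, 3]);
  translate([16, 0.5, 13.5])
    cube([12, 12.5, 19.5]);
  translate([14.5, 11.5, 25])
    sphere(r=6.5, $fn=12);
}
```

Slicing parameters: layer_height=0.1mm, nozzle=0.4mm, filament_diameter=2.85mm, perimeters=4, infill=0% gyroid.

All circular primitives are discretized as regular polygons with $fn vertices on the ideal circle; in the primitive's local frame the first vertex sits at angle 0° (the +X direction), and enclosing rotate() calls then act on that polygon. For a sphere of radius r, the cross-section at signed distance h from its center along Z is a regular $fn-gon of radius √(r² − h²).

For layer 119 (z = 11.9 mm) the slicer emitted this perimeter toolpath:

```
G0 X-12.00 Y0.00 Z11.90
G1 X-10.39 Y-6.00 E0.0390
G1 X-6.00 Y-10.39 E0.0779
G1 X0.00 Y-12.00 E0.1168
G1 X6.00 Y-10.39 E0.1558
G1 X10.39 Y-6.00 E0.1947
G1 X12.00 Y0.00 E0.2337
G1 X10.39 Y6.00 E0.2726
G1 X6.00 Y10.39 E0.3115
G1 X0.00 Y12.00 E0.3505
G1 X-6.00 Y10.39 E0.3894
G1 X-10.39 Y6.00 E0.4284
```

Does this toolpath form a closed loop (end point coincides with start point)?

no

Start point (G0): (-12.00, 0.00). End point (last G1): the path does not return to the start — open.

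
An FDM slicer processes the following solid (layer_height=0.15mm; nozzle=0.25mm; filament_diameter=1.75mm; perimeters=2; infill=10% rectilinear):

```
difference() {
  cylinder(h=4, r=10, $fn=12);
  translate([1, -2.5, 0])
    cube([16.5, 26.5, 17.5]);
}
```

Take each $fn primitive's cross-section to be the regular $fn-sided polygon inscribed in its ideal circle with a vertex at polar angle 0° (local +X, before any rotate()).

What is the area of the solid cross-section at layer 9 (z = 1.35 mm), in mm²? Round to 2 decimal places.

At z = 1.35 mm: the r=10 cylinder gives a regular 12-gon of circumradius 10 (constant along its height) (area = (12/2)·10.000²·sin(360°/12) = 300.00 mm²); the 16.5×26.5 cube at (1, -2.5) contributes its full rectangle (area 437.25 mm²); Taking the first minus the rest: starting from the r=10 cylinder (300.00 mm²), the 16.5×26.5 cube at (1, -2.5) partially overlaps it — only the 86.80 mm² overlap (of its 437.25 mm²) is removed, clipping the outline — area = 213.20 mm². Overall, the cross-section is a single solid region. Net area = 213.20 mm².

213.20 mm²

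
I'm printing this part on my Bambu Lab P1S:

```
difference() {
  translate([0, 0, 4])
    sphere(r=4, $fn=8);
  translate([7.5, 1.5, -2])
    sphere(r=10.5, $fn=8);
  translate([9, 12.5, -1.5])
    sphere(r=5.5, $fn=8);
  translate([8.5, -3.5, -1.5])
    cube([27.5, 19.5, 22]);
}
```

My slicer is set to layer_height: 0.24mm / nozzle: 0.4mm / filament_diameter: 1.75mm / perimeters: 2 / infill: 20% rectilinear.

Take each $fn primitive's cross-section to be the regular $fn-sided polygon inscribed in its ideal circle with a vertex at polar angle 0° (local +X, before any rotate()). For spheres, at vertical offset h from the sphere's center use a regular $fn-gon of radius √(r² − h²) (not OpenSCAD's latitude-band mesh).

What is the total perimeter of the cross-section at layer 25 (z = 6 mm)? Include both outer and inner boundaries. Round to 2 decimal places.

At z = 6 mm: the r=4 sphere slices to a regular 8-gon of circumradius 3.464 (√(r²−h²) with h=2 from center) (perimeter = 2·8·3.464·sin(180°/8) = 21.21 mm); the sphere at (7.5, 1.5): section is a regular 8-gon, circumradius = √(r²−h²) = √(10.5²−8²) = 6.801 (perimeter = 2·8·6.801·sin(180°/8) = 41.64 mm); the sphere at (9, 12.5) is absent (|z−center|=7.500 > r=5.5); the 27.5×19.5 cube at (8.5, -3.5) contributes its full rectangle (perimeter 94.00 mm); Taking the first minus the rest: starting from the r=4 sphere, the r=10.5 sphere at (7.5, 1.5) partially overlaps it — only the 7.97 mm² overlap (of its 130.81 mm²) is removed, clipping the outline; the 27.5×19.5 cube at (8.5, -3.5) misses the remaining region (no effect) — boundary = 20.41 mm. Overall, the cross-section is a single solid region. Total boundary length (outer) = 20.41 mm.

20.41 mm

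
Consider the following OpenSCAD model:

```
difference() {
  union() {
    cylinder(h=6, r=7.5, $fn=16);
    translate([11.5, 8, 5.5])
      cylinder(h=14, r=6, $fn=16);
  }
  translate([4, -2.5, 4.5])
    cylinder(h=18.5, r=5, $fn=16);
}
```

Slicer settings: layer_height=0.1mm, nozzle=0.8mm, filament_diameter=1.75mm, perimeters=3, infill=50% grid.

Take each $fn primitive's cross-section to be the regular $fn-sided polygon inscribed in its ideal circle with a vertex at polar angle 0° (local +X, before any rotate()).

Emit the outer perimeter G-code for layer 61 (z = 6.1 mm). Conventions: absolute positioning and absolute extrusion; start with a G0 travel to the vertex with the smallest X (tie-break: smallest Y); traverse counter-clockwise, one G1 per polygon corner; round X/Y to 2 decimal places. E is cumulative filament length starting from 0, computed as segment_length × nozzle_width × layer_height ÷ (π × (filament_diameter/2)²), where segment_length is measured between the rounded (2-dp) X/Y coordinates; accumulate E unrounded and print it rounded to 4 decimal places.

G0 X5.50 Y8.00 Z6.10
G1 X5.96 Y5.70 E0.0780
G1 X7.26 Y3.76 E0.1557
G1 X9.20 Y2.46 E0.2334
G1 X11.50 Y2.00 E0.3114
G1 X13.80 Y2.46 E0.3894
G1 X15.74 Y3.76 E0.4671
G1 X17.04 Y5.70 E0.5447
G1 X17.50 Y8.00 E0.6227
G1 X17.04 Y10.30 E0.7008
G1 X15.74 Y12.24 E0.7784
G1 X13.80 Y13.54 E0.8561
G1 X11.50 Y14.00 E0.9341
G1 X9.20 Y13.54 E1.0121
G1 X7.26 Y12.24 E1.0898
G1 X5.96 Y10.30 E1.1675
G1 X5.50 Y8.00 E1.2455

At z = 6.1 mm: the cylinder is not intersected at this z (z outside [0, 6]); the r=6 cylinder at (11.5, 8) gives a regular 16-gon of circumradius 6 (constant along its height); Merging all regions: only the r=6 cylinder at (11.5, 8) is present, so the union is just that shape — 1 connected region; the r=5 cylinder at (4, -2.5) contributes a regular 16-gon of circumradius 5; After the difference (first − rest): starting from that combined region, the r=5 cylinder at (4, -2.5) misses the remaining region (no effect) — 1 connected region. The outline is a single polygon with 16 vertices. Extrusion per mm of travel: 0.8 × 0.1 / (π × 0.875²) = 0.033260. Accumulating E over each segment gives final E = 1.2455.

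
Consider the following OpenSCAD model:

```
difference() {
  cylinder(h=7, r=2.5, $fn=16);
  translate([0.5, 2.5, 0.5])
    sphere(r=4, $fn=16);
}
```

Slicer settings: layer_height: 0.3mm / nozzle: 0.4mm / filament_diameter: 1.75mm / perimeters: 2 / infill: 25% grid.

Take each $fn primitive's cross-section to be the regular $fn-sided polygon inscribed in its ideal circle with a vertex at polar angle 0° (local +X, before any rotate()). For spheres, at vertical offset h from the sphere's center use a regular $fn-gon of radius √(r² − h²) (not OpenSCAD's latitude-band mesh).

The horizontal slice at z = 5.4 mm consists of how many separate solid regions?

1

At z = 5.4 mm: the r=2.5 cylinder gives a regular 16-gon of circumradius 2.5 (constant along its height); the sphere at (0.5, 2.5) is absent (|z−center|=4.900 > r=4); Taking the first minus the rest: none of the subtracted shapes is present at this height, so the r=2.5 cylinder is unchanged — 1 connected region. The result has 1 disconnected region.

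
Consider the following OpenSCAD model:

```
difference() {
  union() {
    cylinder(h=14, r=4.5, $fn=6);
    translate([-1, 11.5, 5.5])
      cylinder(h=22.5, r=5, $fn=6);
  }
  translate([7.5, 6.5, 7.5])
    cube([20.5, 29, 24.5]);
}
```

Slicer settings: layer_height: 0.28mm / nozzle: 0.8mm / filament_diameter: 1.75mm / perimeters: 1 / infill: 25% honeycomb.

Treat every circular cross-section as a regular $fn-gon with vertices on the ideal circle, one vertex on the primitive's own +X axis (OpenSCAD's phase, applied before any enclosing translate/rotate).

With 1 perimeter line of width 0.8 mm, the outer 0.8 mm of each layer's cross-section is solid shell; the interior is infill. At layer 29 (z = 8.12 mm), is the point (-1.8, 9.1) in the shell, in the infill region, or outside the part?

infill

At z = 8.12 mm: the r=4.5 cylinder contributes a regular 6-gon of circumradius 4.5; the r=5 cylinder at (-1, 11.5) gives a regular 6-gon of circumradius 5 (constant along its height); Taking the union: the 2 present regions are separate (no shared area or edge), so areas and boundary lengths simply add and each stays a separate island — 2 connected regions; the cube at (7.5, 6.5) is present — its section is the full 20.5×29 rectangle; Subtracting the remaining from the first: starting from the result so far, the 20.5×29 cube at (7.5, 6.5) misses the remaining region (no effect) — 2 connected regions. Overall, the cross-section has 2 separate islands. The nearest boundary edge runs (1.50, 7.17)→(-3.50, 7.17); distance from the point to it = 1.93 mm. (Shell/infill is judged within the island containing the point — the largest one.) The point is inside the cross-section and 1.93 mm from the nearest boundary — more than the 0.8 mm shell width (1 × 0.8), so it's in the infill interior.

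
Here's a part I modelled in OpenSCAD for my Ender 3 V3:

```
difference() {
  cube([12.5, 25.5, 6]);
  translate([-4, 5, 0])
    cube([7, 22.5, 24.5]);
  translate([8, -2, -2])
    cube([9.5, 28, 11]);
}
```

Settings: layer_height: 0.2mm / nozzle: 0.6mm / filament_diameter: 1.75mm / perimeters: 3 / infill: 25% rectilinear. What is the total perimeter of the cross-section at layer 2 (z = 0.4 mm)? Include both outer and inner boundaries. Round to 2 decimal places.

67.00 mm

At z = 0.4 mm: the 12.5×25.5 cube contributes its full rectangle (perimeter 76.00 mm); the cube at (-4, 5) is present — its section is the full 7×22.5 rectangle (perimeter 59.00 mm); the cube at (8, -2) is present — its section is the full 9.5×28 rectangle (perimeter 75.00 mm); Subtracting the remaining from the first: starting from the 12.5×25.5 cube, the 7×22.5 cube at (-4, 5) partially overlaps it — only the 61.50 mm² overlap (of its 157.50 mm²) is removed, clipping the outline; the 9.5×28 cube at (8, -2) partially overlaps it — only the 114.75 mm² overlap (of its 266.00 mm²) is removed, clipping the outline — boundary = 67.00 mm. Overall, the cross-section is a single solid region. Total boundary length (outer) = 67.00 mm.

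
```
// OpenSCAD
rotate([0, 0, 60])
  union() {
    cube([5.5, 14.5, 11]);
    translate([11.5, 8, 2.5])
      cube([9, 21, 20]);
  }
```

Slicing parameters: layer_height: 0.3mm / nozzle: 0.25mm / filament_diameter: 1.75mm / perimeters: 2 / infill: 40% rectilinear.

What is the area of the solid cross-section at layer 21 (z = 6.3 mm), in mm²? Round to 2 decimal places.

268.75 mm²

At z = 6.3 mm: the cube (footprint 5.5×14.5) is included at this height (area 79.75 mm²); the cube at (11.5, 8) (footprint 9×21) is included at this height (area 189.00 mm²); Merging all regions: the 2 present regions are separate (no shared area or edge), so areas and boundary lengths simply add and each stays a separate island — area = 268.75 mm²; (rotated 60° about Z; rotation is an isometry so areas/perimeters/island counts are preserved). Overall, the cross-section has 2 separate islands. Net area = 268.75 mm².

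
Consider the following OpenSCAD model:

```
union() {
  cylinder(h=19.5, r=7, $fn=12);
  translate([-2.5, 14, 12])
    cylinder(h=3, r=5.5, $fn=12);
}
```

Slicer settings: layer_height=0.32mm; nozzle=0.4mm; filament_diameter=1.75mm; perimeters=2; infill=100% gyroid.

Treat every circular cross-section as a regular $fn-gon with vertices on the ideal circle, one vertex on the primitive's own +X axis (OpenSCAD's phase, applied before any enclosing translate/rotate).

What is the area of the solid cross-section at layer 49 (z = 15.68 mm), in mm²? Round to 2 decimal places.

At z = 15.68 mm: the cylinder: section is a regular 12-gon, circumradius r=7 (area = (12/2)·7.000²·sin(360°/12) = 147.00 mm²); the cylinder at (-2.5, 14) is not intersected at this z (z outside [12, 15]); Taking the union: only the r=7 cylinder is present, so the union is just that shape — area = 147.00 mm². Overall, the cross-section is a single solid region. Net area = 147.00 mm².

147.00 mm²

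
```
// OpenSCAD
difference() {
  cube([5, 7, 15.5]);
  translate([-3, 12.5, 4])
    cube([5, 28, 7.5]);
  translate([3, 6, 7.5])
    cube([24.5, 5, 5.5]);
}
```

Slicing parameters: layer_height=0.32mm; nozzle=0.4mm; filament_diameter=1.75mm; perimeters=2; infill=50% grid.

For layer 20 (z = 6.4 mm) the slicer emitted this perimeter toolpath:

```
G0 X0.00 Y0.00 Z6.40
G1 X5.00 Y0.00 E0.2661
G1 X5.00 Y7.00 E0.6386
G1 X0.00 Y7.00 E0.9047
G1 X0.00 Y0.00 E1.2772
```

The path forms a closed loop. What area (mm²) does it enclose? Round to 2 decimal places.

Apply the shoelace formula to the sequence of (X, Y) vertices; enclosed area = 35.00 mm².

35.00 mm²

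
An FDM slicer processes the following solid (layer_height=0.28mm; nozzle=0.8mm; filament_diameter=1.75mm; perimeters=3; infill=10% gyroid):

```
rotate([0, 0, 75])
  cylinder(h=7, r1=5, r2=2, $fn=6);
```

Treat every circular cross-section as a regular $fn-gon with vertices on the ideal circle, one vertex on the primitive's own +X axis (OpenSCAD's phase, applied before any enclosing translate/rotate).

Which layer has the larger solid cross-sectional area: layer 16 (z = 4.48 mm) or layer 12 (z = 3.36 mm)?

layer 12 (z = 3.36 mm)

Layer 16 (z = 4.48): the cone contributes a regular 6-gon of circumradius 3.080 (interpolated between r1=5 and r2=2 at t=0.640) (area = (6/2)·3.080²·sin(360°/6) = 24.65 mm²); (whole slice rotated 75° about Z — lengths, areas and connectivity unchanged). So its area = 24.65 mm². Layer 12 (z = 3.36): the cone (r1=5→r2=2) has section circumradius 3.560 here — a regular 6-gon (area = (6/2)·3.560²·sin(360°/6) = 32.93 mm²); (whole slice rotated 75° about Z — lengths, areas and connectivity unchanged). So its area = 32.93 mm². Layer 12 is larger (32.93 vs 24.65 mm²).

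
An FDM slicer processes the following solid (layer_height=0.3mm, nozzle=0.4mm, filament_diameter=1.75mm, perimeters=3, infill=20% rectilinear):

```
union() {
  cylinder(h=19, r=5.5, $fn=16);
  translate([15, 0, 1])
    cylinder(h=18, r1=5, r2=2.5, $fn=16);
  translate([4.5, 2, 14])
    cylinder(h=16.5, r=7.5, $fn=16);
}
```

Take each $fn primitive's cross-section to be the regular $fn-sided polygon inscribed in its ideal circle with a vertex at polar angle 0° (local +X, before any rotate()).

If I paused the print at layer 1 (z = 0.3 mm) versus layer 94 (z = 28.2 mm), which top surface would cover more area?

layer 94 (z = 28.2 mm)

Layer 1 (z = 0.3): the cylinder: section is a regular 16-gon, circumradius r=5.5 (area = (16/2)·5.500²·sin(360°/16) = 92.61 mm²); the cone at (15, 0) is not intersected at this z (z outside [1, 19]); the cylinder at (4.5, 2) is not intersected at this z (z outside [14, 30.5]); Taking the union: only the r=5.5 cylinder is present, so the union is just that shape — area = 92.61 mm². So its area = 92.61 mm². Layer 94 (z = 28.2): the cylinder is absent (z outside [0, 19]); the cone at (15, 0) is not intersected at this z (z outside [1, 19]); the cylinder at (4.5, 2): section is a regular 16-gon, circumradius r=7.5 (area = (16/2)·7.500²·sin(360°/16) = 172.21 mm²); Combining (union): only the r=7.5 cylinder at (4.5, 2) is present, so the union is just that shape — area = 172.21 mm². So its area = 172.21 mm². Layer 94 is larger (172.21 vs 92.61 mm²).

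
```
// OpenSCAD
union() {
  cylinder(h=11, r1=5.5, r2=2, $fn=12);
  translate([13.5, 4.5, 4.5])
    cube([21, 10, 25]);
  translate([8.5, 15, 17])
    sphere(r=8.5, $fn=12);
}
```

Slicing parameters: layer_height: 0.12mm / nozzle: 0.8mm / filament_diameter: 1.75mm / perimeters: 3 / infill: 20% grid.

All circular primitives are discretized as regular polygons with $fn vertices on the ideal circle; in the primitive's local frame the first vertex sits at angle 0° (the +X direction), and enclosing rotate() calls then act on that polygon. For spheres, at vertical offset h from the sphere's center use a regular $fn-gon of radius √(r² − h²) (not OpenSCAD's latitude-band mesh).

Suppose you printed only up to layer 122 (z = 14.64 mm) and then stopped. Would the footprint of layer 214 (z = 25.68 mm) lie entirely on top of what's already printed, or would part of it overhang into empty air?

Compare the two slices. At z = 14.64: the cone does not reach this height (z outside [0, 11]); the cube at (13.5, 4.5) is present — its section is the full 21×10 rectangle (area 210.00 mm²); the r=8.5 sphere at (8.5, 15) contributes a regular 12-gon of circumradius √(8.5²−2.36²) = 8.166 (area = (12/2)·8.166²·sin(360°/12) = 200.04 mm²); Combining (union): the regions partially overlap — summed areas 410.04 mm² minus the doubly-counted overlap 11.29 mm² gives 398.75 mm² — area = 398.75 mm². At z = 25.68: the cone is absent (z outside [0, 11]); the 21×10 cube at (13.5, 4.5) contributes its full rectangle (area 210.00 mm²); the sphere at (8.5, 15) is absent (|z−center|=8.680 > r=8.5); Combining (union): only the 21×10 cube at (13.5, 4.5) is present, so the union is just that shape — area = 210.00 mm². Checking containment: the cross-section at z = 25.68 is a subset of the cross-section at z = 14.64.

entirely on top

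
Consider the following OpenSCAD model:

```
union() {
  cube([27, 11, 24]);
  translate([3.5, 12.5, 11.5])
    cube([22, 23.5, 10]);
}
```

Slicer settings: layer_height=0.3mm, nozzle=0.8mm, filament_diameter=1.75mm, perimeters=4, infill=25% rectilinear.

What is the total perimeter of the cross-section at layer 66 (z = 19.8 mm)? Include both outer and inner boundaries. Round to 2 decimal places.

At z = 19.8 mm: the cube (footprint 27×11) is included at this height (perimeter 76.00 mm); the cube at (3.5, 12.5) is present — its section is the full 22×23.5 rectangle (perimeter 91.00 mm); Taking the union: the 2 present regions are separate (no shared area or edge), so areas and boundary lengths simply add and each stays a separate island — boundary = 167.00 mm. Overall, the cross-section has 2 separate islands. Total boundary length (outer) = 167.00 mm.

167.00 mm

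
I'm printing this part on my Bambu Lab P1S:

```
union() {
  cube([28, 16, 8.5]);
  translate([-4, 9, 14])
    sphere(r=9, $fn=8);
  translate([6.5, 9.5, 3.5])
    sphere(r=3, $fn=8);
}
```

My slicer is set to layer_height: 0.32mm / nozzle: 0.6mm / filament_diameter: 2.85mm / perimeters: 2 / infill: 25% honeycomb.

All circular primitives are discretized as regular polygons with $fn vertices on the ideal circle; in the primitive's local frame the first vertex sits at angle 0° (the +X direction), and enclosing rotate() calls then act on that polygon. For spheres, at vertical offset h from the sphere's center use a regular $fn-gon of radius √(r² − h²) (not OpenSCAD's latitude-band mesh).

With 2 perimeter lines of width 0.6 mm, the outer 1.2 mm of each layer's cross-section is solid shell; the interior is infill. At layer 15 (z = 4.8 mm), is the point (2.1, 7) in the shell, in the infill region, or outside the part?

infill

At z = 4.8 mm: the cube is present — its section is the full 28×16 rectangle; the sphere at (-4, 9) is not intersected at this z (|z−center|=9.200 > r=9); the sphere at (6.5, 9.5): section is a regular 8-gon, circumradius = √(r²−h²) = √(3²−1.3²) = 2.704; Merging all regions: the r=3 sphere at (6.5, 9.5) lies entirely inside the 28×16 cube, so the union is just the 28×16 cube — 1 connected region. Overall, the cross-section is a single solid region. The nearest boundary edge runs (0.00, 0.00)→(0.00, 16.00); distance from the point to it = 2.10 mm. The point is inside the cross-section and 2.10 mm from the nearest boundary — more than the 1.2 mm shell width (2 × 0.6), so it's in the infill interior.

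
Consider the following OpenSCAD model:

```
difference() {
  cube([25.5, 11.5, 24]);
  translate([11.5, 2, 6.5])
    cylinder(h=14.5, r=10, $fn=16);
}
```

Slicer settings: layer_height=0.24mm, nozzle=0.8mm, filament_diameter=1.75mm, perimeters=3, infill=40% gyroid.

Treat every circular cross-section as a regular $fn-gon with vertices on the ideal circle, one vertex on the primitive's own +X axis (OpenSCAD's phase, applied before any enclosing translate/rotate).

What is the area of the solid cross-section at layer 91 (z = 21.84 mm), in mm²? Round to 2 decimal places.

At z = 21.84 mm: the 25.5×11.5 cube contributes its full rectangle (area 293.25 mm²); the cylinder at (11.5, 2) does not reach this height (z outside [6.5, 21]); Subtracting the remaining from the first: none of the subtracted shapes is present at this height, so the 25.5×11.5 cube is unchanged — area = 293.25 mm². Overall, the cross-section is a single solid region. Net area = 293.25 mm².

293.25 mm²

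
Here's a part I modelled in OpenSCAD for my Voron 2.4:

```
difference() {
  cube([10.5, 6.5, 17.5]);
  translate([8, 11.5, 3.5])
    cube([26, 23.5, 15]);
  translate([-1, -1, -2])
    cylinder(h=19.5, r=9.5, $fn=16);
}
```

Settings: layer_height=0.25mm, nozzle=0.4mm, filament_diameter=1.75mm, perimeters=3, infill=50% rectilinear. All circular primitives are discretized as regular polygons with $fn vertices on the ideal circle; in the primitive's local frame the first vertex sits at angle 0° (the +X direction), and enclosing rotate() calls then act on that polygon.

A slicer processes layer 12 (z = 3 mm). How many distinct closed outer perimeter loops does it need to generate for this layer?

1

At z = 3 mm: the cube is present — its section is the full 10.5×6.5 rectangle; the cube at (8, 11.5) is not intersected at this z (z outside [3.5, 18.5]); the r=9.5 cylinder at (-1, -1) gives a regular 16-gon of circumradius 9.5 (constant along its height); After the difference (first − rest): starting from the 10.5×6.5 cube, the r=9.5 cylinder at (-1, -1) partially overlaps it — only the 46.00 mm² overlap (of its 276.30 mm²) is removed, clipping the outline — 1 connected region. The result has 1 disconnected region.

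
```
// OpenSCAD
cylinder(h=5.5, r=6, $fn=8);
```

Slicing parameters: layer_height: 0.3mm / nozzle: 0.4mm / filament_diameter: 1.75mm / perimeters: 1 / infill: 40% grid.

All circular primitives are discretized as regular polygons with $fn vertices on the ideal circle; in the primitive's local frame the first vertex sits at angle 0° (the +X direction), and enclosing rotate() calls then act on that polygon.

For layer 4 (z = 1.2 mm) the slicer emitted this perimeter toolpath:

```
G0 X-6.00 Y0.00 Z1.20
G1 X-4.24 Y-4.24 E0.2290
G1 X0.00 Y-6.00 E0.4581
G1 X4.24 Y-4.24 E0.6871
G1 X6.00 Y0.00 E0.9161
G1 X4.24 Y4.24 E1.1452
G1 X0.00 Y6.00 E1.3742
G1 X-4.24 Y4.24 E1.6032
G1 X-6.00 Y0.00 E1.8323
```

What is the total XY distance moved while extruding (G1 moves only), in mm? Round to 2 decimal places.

Sum the Euclidean lengths of each G1 segment: total = 36.73 mm.

36.73 mm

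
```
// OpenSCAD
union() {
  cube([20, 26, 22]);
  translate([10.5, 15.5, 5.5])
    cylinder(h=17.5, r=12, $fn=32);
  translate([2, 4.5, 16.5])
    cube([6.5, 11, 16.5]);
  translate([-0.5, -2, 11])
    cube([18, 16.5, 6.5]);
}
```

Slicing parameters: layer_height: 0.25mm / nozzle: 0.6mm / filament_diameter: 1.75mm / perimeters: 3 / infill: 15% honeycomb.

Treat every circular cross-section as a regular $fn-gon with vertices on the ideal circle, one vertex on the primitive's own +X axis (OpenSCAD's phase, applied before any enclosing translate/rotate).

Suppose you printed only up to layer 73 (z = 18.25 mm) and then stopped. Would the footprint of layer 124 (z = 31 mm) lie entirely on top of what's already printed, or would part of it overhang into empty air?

entirely on top

Compare the two slices. At z = 18.25: the 20×26 cube contributes its full rectangle (area 520.00 mm²); the cylinder at (10.5, 15.5): section is a regular 32-gon, circumradius r=12 (area = (32/2)·12.000²·sin(360°/32) = 449.49 mm²); the cube at (2, 4.5) is present — its section is the full 6.5×11 rectangle (area 71.50 mm²); the cube at (-0.5, -2) is not intersected at this z (z outside [11, 17.5]); Combining (union): the regions partially overlap — summed areas 1040.99 mm² minus the doubly-counted overlap 473.97 mm² gives 567.02 mm² — area = 567.02 mm². At z = 31: the cube is absent (z outside [0, 22]); the cylinder at (10.5, 15.5) is absent (z outside [5.5, 23]); the 6.5×11 cube at (2, 4.5) contributes its full rectangle (area 71.50 mm²); the cube at (-0.5, -2) does not reach this height (z outside [11, 17.5]); Combining (union): only the 6.5×11 cube at (2, 4.5) is present, so the union is just that shape — area = 71.50 mm². Checking containment: the cross-section at z = 31 is a subset of the cross-section at z = 18.25.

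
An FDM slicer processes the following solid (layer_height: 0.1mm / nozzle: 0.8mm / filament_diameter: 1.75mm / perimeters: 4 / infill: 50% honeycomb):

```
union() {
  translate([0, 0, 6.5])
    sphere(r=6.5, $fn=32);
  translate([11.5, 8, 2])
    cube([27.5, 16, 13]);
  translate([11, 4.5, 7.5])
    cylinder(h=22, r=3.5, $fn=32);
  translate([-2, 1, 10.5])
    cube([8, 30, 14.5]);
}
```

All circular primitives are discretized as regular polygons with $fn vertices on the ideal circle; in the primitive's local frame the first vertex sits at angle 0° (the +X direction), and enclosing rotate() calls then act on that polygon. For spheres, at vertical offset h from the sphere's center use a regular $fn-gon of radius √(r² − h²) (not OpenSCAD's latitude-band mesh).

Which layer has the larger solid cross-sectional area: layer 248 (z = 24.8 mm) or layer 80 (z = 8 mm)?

Layer 248 (z = 24.8): the sphere is absent (|z−center|=18.300 > r=6.5); the cube at (11.5, 8) is absent (z outside [2, 15]); the r=3.5 cylinder at (11, 4.5) contributes a regular 32-gon of circumradius 3.5 (area = (32/2)·3.500²·sin(360°/32) = 38.24 mm²); the cube at (-2, 1) (footprint 8×30) is included at this height (area 240.00 mm²); Combining (union): the 2 present regions are separate (no shared area or edge), so areas and boundary lengths simply add and each stays a separate island — area = 278.24 mm². So its area = 278.24 mm². Layer 80 (z = 8): the r=6.5 sphere slices to a regular 32-gon of circumradius 6.325 (√(r²−h²) with h=1.5 from center) (area = (32/2)·6.325²·sin(360°/32) = 124.86 mm²); the cube at (11.5, 8) (footprint 27.5×16) is included at this height (area 440.00 mm²); the r=3.5 cylinder at (11, 4.5) contributes a regular 32-gon of circumradius 3.5 (area = (32/2)·3.500²·sin(360°/32) = 38.24 mm²); the cube at (-2, 1) is not intersected at this z (z outside [10.5, 25]); Merging all regions: the 3 present regions are separate (no shared area or edge), so areas and boundary lengths simply add and each stays a separate island — area = 603.10 mm². So its area = 603.10 mm². Layer 80 is larger (603.10 vs 278.24 mm²).

layer 80 (z = 8 mm)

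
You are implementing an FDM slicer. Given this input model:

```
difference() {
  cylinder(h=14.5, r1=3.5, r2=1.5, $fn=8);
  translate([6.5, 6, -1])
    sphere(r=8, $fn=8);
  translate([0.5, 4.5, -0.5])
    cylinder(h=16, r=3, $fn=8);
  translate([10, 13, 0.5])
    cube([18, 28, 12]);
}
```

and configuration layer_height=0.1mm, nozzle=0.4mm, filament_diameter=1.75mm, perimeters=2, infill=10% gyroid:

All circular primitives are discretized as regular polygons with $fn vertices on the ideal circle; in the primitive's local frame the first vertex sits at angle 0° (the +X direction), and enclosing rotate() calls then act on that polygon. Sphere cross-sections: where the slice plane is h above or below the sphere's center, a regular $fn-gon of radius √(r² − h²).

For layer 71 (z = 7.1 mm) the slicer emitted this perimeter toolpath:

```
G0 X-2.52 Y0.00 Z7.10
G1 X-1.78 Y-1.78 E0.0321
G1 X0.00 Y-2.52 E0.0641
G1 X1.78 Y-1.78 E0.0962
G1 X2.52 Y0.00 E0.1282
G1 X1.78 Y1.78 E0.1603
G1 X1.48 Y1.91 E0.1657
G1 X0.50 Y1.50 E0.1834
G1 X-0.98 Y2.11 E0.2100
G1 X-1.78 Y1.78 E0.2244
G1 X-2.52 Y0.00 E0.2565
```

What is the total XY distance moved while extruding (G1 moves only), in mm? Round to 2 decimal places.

Sum the Euclidean lengths of each G1 segment: total = 15.42 mm.

15.42 mm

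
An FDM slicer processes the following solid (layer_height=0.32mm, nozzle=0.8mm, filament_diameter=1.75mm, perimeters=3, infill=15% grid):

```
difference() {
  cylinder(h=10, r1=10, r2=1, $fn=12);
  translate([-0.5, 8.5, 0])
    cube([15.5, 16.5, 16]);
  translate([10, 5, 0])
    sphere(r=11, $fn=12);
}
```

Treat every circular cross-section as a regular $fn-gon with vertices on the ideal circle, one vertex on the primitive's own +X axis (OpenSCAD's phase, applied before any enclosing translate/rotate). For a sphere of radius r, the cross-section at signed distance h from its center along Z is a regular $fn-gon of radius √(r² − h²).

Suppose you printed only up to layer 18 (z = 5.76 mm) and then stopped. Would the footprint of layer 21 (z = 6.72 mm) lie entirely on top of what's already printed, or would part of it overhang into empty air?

part overhangs

Compare the two slices. At z = 5.76: the cone: at t=0.576 of its height the radius interpolates to r₁+(r₂−r₁)t = 4.816, giving a regular 12-gon of that circumradius (area = (12/2)·4.816²·sin(360°/12) = 69.58 mm²); the 15.5×16.5 cube at (-0.5, 8.5) contributes its full rectangle (area 255.75 mm²); the r=11 sphere at (10, 5) slices to a regular 12-gon of circumradius 9.371 (√(r²−h²) with h=5.76 from center) (area = (12/2)·9.371²·sin(360°/12) = 263.47 mm²); Taking the first minus the rest: starting from the cone (69.58 mm²), the 15.5×16.5 cube at (-0.5, 8.5) misses the remaining region (no effect); the r=11 sphere at (10, 5) partially overlaps it — only the 13.75 mm² overlap (of its 263.47 mm²) is removed, clipping the outline — area = 55.83 mm². At z = 6.72: the cone: at t=0.672 of its height the radius interpolates to r₁+(r₂−r₁)t = 3.952, giving a regular 12-gon of that circumradius (area = (12/2)·3.952²·sin(360°/12) = 46.85 mm²); the cube at (-0.5, 8.5) (footprint 15.5×16.5) is included at this height (area 255.75 mm²); the r=11 sphere at (10, 5) slices to a regular 12-gon of circumradius 8.709 (√(r²−h²) with h=6.72 from center) (area = (12/2)·8.709²·sin(360°/12) = 227.52 mm²); After the difference (first − rest): starting from the cone (46.85 mm²), the 15.5×16.5 cube at (-0.5, 8.5) misses the remaining region (no effect); the r=11 sphere at (10, 5) partially overlaps it — only the 3.90 mm² overlap (of its 227.52 mm²) is removed, clipping the outline — area = 42.96 mm². Checking containment: at z = 6.72 the cross-section extends beyond the z = 5.76 cross-section by about 3.43 mm².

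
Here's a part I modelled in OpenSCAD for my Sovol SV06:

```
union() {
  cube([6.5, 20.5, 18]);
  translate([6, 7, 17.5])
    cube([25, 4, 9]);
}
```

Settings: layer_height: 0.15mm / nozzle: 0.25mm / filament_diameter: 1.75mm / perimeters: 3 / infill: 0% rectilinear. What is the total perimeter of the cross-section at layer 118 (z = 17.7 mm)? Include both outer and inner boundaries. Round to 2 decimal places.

At z = 17.7 mm: the 6.5×20.5 cube contributes its full rectangle (perimeter 54.00 mm); the 25×4 cube at (6, 7) contributes its full rectangle (perimeter 58.00 mm); Merging all regions: the regions partially overlap (shared area 2.00 mm²), so the edge portions inside another operand are dropped and the merged outline is re-measured after clipping — boundary = 103.00 mm. Overall, the cross-section is a single solid region. Total boundary length (outer) = 103.00 mm.

103.00 mm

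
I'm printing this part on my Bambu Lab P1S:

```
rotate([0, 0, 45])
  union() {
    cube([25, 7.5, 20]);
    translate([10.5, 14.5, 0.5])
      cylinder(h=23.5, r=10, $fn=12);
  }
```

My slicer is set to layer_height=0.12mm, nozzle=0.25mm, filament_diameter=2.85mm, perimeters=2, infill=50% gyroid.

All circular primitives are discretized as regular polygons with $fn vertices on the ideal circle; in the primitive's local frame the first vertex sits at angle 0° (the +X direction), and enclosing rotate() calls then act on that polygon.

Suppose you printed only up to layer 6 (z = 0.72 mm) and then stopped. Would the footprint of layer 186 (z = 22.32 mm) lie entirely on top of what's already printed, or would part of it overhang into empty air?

Compare the two slices. At z = 0.72: the cube is present — its section is the full 25×7.5 rectangle (area 187.50 mm²); the cylinder at (10.5, 14.5): section is a regular 12-gon, circumradius r=10 (area = (12/2)·10.000²·sin(360°/12) = 300.00 mm²); Merging all regions: the regions partially overlap — summed areas 487.50 mm² minus the doubly-counted overlap 26.06 mm² gives 461.44 mm² — area = 461.44 mm²; (rotated 45° about Z; rotation is an isometry so areas/perimeters/island counts are preserved). At z = 22.32: the cube is not intersected at this z (z outside [0, 20]); the r=10 cylinder at (10.5, 14.5) gives a regular 12-gon of circumradius 10 (constant along its height) (area = (12/2)·10.000²·sin(360°/12) = 300.00 mm²); Combining (union): only the r=10 cylinder at (10.5, 14.5) is present, so the union is just that shape — area = 300.00 mm²; (rotated 45° about Z; rotation is an isometry so areas/perimeters/island counts are preserved). Checking containment: the cross-section at z = 22.32 is a subset of the cross-section at z = 0.72.

entirely on top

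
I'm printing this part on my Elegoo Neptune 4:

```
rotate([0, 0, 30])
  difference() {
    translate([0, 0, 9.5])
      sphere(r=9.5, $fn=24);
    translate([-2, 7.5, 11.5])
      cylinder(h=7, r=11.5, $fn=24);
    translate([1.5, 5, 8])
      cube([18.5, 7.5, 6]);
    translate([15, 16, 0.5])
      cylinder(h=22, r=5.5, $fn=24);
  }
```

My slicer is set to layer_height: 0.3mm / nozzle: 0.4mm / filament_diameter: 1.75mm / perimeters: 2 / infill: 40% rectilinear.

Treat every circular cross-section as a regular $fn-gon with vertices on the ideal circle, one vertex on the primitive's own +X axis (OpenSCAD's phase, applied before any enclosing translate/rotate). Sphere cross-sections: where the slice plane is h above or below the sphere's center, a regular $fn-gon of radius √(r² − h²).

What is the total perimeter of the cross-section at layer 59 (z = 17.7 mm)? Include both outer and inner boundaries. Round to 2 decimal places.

At z = 17.7 mm: the sphere: section is a regular 24-gon, circumradius = √(r²−h²) = √(9.5²−8.2²) = 4.797 (perimeter = 2·24·4.797·sin(180°/24) = 30.05 mm); the r=11.5 cylinder at (-2, 7.5) contributes a regular 24-gon of circumradius 11.5 (perimeter = 2·24·11.500·sin(180°/24) = 72.05 mm); the cube at (1.5, 5) is absent (z outside [8, 14]); the cylinder at (15, 16): section is a regular 24-gon, circumradius r=5.5 (perimeter = 2·24·5.500·sin(180°/24) = 34.46 mm); Subtracting the remaining from the first: starting from the r=9.5 sphere, the r=11.5 cylinder at (-2, 7.5) partially overlaps it — only the 65.83 mm² overlap (of its 410.75 mm²) is removed, clipping the outline; the r=5.5 cylinder at (15, 16) misses the remaining region (no effect) — boundary = 15.75 mm; (rotated 30° about Z; rotation is an isometry so areas/perimeters/island counts are preserved). Overall, the cross-section is a single solid region. Total boundary length (outer) = 15.75 mm.

15.75 mm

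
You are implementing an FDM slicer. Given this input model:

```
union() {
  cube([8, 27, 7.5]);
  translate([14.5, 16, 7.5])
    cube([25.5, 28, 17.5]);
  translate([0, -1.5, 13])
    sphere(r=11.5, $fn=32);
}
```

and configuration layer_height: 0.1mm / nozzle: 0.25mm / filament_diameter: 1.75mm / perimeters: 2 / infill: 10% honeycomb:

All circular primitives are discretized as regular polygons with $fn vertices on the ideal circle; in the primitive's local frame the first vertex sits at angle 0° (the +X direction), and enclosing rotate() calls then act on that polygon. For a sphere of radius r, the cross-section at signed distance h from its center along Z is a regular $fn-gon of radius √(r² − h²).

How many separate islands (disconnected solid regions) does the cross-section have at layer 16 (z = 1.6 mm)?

1

At z = 1.6 mm: the cube (footprint 8×27) is included at this height; the cube at (14.5, 16) is not intersected at this z (z outside [7.5, 25]); the sphere at (0, -1.5): section is a regular 32-gon, circumradius = √(r²−h²) = √(11.5²−11.4²) = 1.513; Combining (union): the regions partially overlap (shared area 0.00 mm²), so overlapping operands fuse into one piece — 1 connected region. Overall, the cross-section is a single solid region. Island count = 1.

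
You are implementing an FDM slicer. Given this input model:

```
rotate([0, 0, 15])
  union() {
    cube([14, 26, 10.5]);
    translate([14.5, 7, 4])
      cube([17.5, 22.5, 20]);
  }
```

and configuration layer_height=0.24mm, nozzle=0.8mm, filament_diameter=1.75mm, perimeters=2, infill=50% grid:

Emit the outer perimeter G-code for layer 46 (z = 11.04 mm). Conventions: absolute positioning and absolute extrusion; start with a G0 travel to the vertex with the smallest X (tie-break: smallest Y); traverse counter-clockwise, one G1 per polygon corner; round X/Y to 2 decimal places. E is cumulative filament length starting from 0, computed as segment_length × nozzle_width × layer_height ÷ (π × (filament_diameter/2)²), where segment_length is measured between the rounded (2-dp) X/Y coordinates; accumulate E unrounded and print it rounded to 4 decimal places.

At z = 11.04 mm: the cube is absent (z outside [0, 10.5]); the cube at (14.5, 7) (footprint 17.5×22.5) is included at this height; Merging all regions: only the 17.5×22.5 cube at (14.5, 7) is present, so the union is just that shape — 1 connected region; (rotated 15° about Z; rotation is an isometry so areas/perimeters/island counts are preserved). The outline is a single polygon with 4 vertices. Extrusion per mm of travel: 0.8 × 0.24 / (π × 0.875²) = 0.079824. Accumulating E over each segment gives final E = 6.3873.

G0 X6.37 Y32.25 Z11.04
G1 X12.19 Y10.51 E1.7965
G1 X29.10 Y15.04 E3.1939
G1 X23.27 Y36.78 E4.9906
G1 X6.37 Y32.25 E6.3873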